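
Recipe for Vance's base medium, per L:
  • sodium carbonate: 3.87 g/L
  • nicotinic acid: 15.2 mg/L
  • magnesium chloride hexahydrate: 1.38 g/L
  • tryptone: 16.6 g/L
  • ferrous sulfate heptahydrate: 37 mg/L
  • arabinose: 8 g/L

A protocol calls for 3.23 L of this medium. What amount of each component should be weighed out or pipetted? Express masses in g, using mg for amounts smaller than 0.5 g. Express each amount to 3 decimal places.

sodium carbonate 12.500 g; nicotinic acid 49.096 mg; magnesium chloride hexahydrate 4.457 g; tryptone 53.618 g; ferrous sulfate heptahydrate 119.510 mg; arabinose 25.840 g

Scale factor relative to 1 L: 3.23.
sodium carbonate: 3.87 g/L × 3.23 L = 12.500 g
nicotinic acid: 15.2 mg/L × 3.23 L = 49.096 mg
magnesium chloride hexahydrate: 1.38 g/L × 3.23 L = 4.457 g
tryptone: 16.6 g/L × 3.23 L = 53.618 g
ferrous sulfate heptahydrate: 37 mg/L × 3.23 L = 119.510 mg
arabinose: 8 g/L × 3.23 L = 25.840 g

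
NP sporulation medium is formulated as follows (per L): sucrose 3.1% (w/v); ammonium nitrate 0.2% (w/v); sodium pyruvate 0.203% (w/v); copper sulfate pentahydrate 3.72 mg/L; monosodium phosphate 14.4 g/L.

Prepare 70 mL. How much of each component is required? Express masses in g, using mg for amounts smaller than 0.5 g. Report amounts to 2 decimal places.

sucrose 2.17 g; ammonium nitrate 140.00 mg; sodium pyruvate 142.10 mg; copper sulfate pentahydrate 0.26 mg; monosodium phosphate 1.01 g

Scale factor relative to 1 L: 0.07.
sucrose: 3.1 g per 100 mL × 70 mL ÷ 100 = 2.17 g
ammonium nitrate: 0.2 g per 100 mL × 70 mL ÷ 100 = 0.14 g = 140.00 mg
sodium pyruvate: 0.203 g per 100 mL × 70 mL ÷ 100 = 0.1421 g = 142.10 mg
copper sulfate pentahydrate: 3.72 mg/L × 0.07 L = 0.26 mg
monosodium phosphate: 14.4 g/L × 0.07 L = 1.01 g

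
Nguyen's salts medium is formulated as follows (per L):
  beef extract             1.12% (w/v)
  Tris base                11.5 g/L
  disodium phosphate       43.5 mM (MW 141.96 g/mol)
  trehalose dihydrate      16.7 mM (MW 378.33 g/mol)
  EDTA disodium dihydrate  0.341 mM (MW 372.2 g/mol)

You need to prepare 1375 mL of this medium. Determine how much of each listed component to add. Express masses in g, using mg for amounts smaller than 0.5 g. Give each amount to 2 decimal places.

beef extract 15.40 g; Tris base 15.81 g; disodium phosphate 8.49 g; trehalose dihydrate 8.69 g; EDTA disodium dihydrate 174.52 mg

Scale factor relative to 1 L: 1.375.
beef extract: 1.12 g per 100 mL × 1375 mL ÷ 100 = 15.40 g
Tris base: 11.5 g/L × 1.375 L = 15.81 g
disodium phosphate: 43.5 mmol/L × 141.96 g/mol × 1.375 L ÷ 1000 = 8.49 g
trehalose dihydrate: 16.7 mmol/L × 378.33 g/mol × 1.375 L ÷ 1000 = 8.69 g
EDTA disodium dihydrate: 0.341 mmol/L × 372.2 mg/mmol × 1.375 L = 174.52 mg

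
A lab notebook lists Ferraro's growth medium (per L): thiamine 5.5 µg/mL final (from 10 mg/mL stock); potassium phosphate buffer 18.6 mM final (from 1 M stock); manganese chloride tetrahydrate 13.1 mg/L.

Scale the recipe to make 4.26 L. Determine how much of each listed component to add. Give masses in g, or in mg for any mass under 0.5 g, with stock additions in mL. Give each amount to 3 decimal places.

Working volume: 4.26 L.
thiamine: C1V1 = C2V2 → 5.5 µg/mL × 4260 mL ÷ 10000 µg/mL = 2.343 mL
potassium phosphate buffer: dilute stock: 18.6 mM × 4260 mL ÷ 1000 mM = 79.236 mL
manganese chloride tetrahydrate: 13.1 mg/L × 4.26 L = 55.806 mg

thiamine 2.343 mL; potassium phosphate buffer 79.236 mL; manganese chloride tetrahydrate 55.806 mg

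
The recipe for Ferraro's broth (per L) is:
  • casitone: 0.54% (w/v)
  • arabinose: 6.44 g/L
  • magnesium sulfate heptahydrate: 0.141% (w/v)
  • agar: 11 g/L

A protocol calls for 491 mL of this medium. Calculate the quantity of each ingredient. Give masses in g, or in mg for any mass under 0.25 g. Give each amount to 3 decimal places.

casitone 2.651 g; arabinose 3.162 g; magnesium sulfate heptahydrate 0.692 g; agar 5.401 g

Scale factor relative to 1 L: 0.491.
casitone: 0.54% w/v = 5.4 g/L → 5.4 × 0.491 L = 2.651 g
arabinose: 6.44 g/L × 0.491 L = 3.162 g
magnesium sulfate heptahydrate: 0.141 g per 100 mL × 491 mL ÷ 100 = 0.692 g
agar: 11 g/L × 0.491 L = 5.401 g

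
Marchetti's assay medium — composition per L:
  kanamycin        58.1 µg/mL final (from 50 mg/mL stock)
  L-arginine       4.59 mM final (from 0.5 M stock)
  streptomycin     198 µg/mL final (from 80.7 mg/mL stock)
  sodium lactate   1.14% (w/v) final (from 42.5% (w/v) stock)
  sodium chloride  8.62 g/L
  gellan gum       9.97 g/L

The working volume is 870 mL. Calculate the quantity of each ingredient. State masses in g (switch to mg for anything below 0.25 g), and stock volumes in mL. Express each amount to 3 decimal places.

kanamycin 1.011 mL; L-arginine 7.987 mL; streptomycin 2.135 mL; sodium lactate 23.336 mL; sodium chloride 7.499 g; gellan gum 8.674 g

Target volume = 870 mL = 0.87 L.
kanamycin: V = C2·V2/C1 = 58.1 µg/mL × 870 mL ÷ 50000 µg/mL = 1.011 mL
L-arginine: V = C2·V2/C1 = 4.59 mM × 870 mL ÷ 500 mM = 7.987 mL
streptomycin: dilute stock: 198 µg/mL × 870 mL ÷ 80700 µg/mL = 2.135 mL
sodium lactate: C1V1 = C2V2 → 1.14% ÷ 42.5% × 870 mL = 23.336 mL
sodium chloride: 8.62 g/L × 0.87 L = 7.499 g
gellan gum: 9.97 g/L × 0.87 L = 8.674 g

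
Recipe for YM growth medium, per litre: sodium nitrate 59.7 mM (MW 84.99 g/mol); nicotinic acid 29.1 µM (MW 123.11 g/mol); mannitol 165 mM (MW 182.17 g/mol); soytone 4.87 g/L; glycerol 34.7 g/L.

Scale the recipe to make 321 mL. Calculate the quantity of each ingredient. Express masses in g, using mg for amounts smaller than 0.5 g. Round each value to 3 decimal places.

sodium nitrate 1.629 g; nicotinic acid 1.150 mg; mannitol 9.649 g; soytone 1.563 g; glycerol 11.139 g

Working volume: 321 mL = 0.321 L.
sodium nitrate: 59.7 mmol/L × 84.99 g/mol × 0.321 L ÷ 1000 = 1.629 g
nicotinic acid: 29.1 µmol/L × 123.11 g/mol × 0.321 L ÷ 1000 = 1.150 mg
mannitol: 165 mmol/L × 182.17 g/mol × 0.321 L ÷ 1000 = 9.649 g
soytone: 4.87 g/L × 0.321 L = 1.563 g
glycerol: 34.7 g/L × 0.321 L = 11.139 g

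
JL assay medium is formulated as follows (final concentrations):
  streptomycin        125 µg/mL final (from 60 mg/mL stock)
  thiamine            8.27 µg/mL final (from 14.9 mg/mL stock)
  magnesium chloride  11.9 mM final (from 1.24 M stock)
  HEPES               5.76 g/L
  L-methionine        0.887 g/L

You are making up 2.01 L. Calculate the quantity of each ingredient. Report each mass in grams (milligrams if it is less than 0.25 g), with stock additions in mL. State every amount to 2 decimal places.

Scale factor relative to 1 L: 2.01.
streptomycin: V = C2·V2/C1 = 125 µg/mL × 2010 mL ÷ 60000 µg/mL = 4.19 mL
thiamine: V = C2·V2/C1 = 8.27 µg/mL × 2010 mL ÷ 14900 µg/mL = 1.12 mL
magnesium chloride: V = C2·V2/C1 = 11.9 mM × 2010 mL ÷ 1240 mM = 19.29 mL
HEPES: 5.76 g/L × 2.01 L = 11.58 g
L-methionine: 0.887 g/L × 2.01 L = 1.78 g

streptomycin 4.19 mL; thiamine 1.12 mL; magnesium chloride 19.29 mL; HEPES 11.58 g; L-methionine 1.78 g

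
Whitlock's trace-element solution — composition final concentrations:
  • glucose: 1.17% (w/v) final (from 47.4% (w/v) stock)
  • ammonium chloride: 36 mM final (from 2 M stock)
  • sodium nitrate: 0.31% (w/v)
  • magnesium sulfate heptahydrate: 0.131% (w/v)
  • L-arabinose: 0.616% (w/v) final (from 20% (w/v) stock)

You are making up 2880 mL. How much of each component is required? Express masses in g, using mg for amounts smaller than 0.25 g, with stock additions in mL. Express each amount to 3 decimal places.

Scale factor relative to 1 L: 2.88.
glucose: V = C2·V2/C1 = 1.17% ÷ 47.4% × 2880 mL = 71.089 mL
ammonium chloride: dilute stock: 36 mM × 2880 mL ÷ 2000 mM = 51.840 mL
sodium nitrate: 0.31 g per 100 mL × 2880 mL ÷ 100 = 8.928 g
magnesium sulfate heptahydrate: 0.131 g per 100 mL × 2880 mL ÷ 100 = 3.773 g
L-arabinose: dilute stock: 0.616% ÷ 20% × 2880 mL = 88.704 mL

glucose 71.089 mL; ammonium chloride 51.840 mL; sodium nitrate 8.928 g; magnesium sulfate heptahydrate 3.773 g; L-arabinose 88.704 mL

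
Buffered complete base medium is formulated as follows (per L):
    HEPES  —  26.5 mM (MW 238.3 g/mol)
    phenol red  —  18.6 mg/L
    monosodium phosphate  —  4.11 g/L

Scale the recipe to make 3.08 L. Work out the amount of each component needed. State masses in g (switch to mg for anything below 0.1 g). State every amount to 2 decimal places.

HEPES 19.45 g; phenol red 57.29 mg; monosodium phosphate 12.66 g

Working volume: 3.08 L.
HEPES: 26.5 mmol/L × 238.3 g/mol × 3.08 L ÷ 1000 = 19.45 g
phenol red: 18.6 mg/L × 3.08 L = 57.29 mg
monosodium phosphate: 4.11 g/L × 3.08 L = 12.66 g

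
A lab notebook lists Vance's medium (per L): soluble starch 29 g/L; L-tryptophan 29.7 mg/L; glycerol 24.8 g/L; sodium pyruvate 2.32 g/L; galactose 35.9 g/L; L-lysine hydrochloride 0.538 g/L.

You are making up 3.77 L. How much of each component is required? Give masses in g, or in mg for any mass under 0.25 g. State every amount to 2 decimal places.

Scale factor relative to 1 L: 3.77.
soluble starch: 29 g/L × 3.77 L = 109.33 g
L-tryptophan: 29.7 mg/L × 3.77 L = 111.97 mg
glycerol: 24.8 g/L × 3.77 L = 93.50 g
sodium pyruvate: 2.32 g/L × 3.77 L = 8.75 g
galactose: 35.9 g/L × 3.77 L = 135.34 g
L-lysine hydrochloride: 0.538 g/L × 3.77 L = 2.03 g

soluble starch 109.33 g; L-tryptophan 111.97 mg; glycerol 93.50 g; sodium pyruvate 8.75 g; galactose 135.34 g; L-lysine hydrochloride 2.03 g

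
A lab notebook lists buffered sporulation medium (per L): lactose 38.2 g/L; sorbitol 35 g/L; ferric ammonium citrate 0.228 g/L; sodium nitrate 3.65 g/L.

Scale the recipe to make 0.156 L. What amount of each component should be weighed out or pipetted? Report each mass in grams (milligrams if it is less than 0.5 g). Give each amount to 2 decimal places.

Working volume: 0.156 L.
lactose: 38.2 g/L × 0.156 L = 5.96 g
sorbitol: 35 g/L × 0.156 L = 5.46 g
ferric ammonium citrate: 0.228 g/L × 0.156 L = 0.035568 g = 35.57 mg
sodium nitrate: 3.65 g/L × 0.156 L = 0.57 g

lactose 5.96 g; sorbitol 5.46 g; ferric ammonium citrate 35.57 mg; sodium nitrate 0.57 g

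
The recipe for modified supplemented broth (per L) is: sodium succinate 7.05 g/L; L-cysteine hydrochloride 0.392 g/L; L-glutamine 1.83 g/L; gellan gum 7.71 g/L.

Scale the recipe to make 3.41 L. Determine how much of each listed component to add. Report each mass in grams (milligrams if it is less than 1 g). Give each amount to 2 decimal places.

Scale factor relative to 1 L: 3.41.
sodium succinate: 7.05 g/L × 3.41 L = 24.04 g
L-cysteine hydrochloride: 0.392 g/L × 3.41 L = 1.34 g
L-glutamine: 1.83 g/L × 3.41 L = 6.24 g
gellan gum: 7.71 g/L × 3.41 L = 26.29 g

sodium succinate 24.04 g; L-cysteine hydrochloride 1.34 g; L-glutamine 6.24 g; gellan gum 26.29 g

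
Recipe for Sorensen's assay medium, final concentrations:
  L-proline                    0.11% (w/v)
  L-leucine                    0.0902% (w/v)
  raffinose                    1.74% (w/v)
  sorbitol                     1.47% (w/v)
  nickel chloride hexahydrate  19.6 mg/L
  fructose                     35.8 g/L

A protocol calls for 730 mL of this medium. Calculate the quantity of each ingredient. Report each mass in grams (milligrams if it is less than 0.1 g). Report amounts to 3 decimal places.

L-proline 0.803 g; L-leucine 0.658 g; raffinose 12.702 g; sorbitol 10.731 g; nickel chloride hexahydrate 14.308 mg; fructose 26.134 g

Target volume = 730 mL = 0.73 L.
L-proline: 0.11% w/v = 1.1 g/L → 1.1 × 0.73 L = 0.803 g
L-leucine: 0.0902 g per 100 mL × 730 mL ÷ 100 = 0.658 g
raffinose: 1.74 g per 100 mL × 730 mL ÷ 100 = 12.702 g
sorbitol: 1.47% w/v = 14.7 g/L → 14.7 × 0.73 L = 10.731 g
nickel chloride hexahydrate: 19.6 mg/L × 0.73 L = 14.308 mg
fructose: 35.8 g/L × 0.73 L = 26.134 g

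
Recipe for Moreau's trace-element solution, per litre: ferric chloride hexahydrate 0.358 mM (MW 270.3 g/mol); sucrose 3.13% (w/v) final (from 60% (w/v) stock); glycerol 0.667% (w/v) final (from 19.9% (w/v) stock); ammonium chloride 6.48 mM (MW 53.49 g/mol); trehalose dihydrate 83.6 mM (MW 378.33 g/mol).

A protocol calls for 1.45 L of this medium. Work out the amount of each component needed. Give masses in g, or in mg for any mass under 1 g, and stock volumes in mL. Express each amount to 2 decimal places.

Working volume: 1.45 L.
ferric chloride hexahydrate: 0.358 mmol/L × 270.3 mg/mmol × 1.45 L = 140.31 mg
sucrose: V = C2·V2/C1 = 3.13% ÷ 60% × 1450 mL = 75.64 mL
glycerol: V = C2·V2/C1 = 0.667% ÷ 19.9% × 1450 mL = 48.60 mL
ammonium chloride: 6.48 mmol/L × 53.49 mg/mmol × 1.45 L = 502.59 mg
trehalose dihydrate: 83.6 mmol/L × 378.33 g/mol × 1.45 L ÷ 1000 = 45.86 g

ferric chloride hexahydrate 140.31 mg; sucrose 75.64 mL; glycerol 48.60 mL; ammonium chloride 502.59 mg; trehalose dihydrate 45.86 g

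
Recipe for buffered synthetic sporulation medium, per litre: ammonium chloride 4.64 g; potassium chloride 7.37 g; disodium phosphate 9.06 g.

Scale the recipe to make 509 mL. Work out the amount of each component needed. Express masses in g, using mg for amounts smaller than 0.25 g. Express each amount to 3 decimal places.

ammonium chloride 2.362 g; potassium chloride 3.751 g; disodium phosphate 4.612 g

Ratio of target to recipe volume: 509 / 1000 = 0.509.
ammonium chloride: 4.64 g × (509 mL / 1000 mL) = 2.362 g
potassium chloride: 7.37 g × (509 mL / 1000 mL) = 3.751 g
disodium phosphate: 9.06 g × (509 mL / 1000 mL) = 4.612 g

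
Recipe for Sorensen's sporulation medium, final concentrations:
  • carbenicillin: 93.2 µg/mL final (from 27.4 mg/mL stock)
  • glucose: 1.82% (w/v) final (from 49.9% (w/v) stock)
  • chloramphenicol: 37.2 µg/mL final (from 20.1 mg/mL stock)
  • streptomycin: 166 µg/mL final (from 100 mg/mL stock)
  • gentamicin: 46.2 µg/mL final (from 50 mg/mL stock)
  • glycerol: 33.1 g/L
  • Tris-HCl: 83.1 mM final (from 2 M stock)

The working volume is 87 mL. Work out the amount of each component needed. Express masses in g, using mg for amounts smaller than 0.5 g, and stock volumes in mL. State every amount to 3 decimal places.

Target volume = 87 mL = 0.087 L.
carbenicillin: V = C2·V2/C1 = 93.2 µg/mL × 87 mL ÷ 27400 µg/mL = 0.296 mL
glucose: dilute stock: 1.82% ÷ 49.9% × 87 mL = 3.173 mL
chloramphenicol: V = C2·V2/C1 = 37.2 µg/mL × 87 mL ÷ 20100 µg/mL = 0.161 mL
streptomycin: dilute stock: 166 µg/mL × 87 mL ÷ 100000 µg/mL = 0.144 mL
gentamicin: C1V1 = C2V2 → 46.2 µg/mL × 87 mL ÷ 50000 µg/mL = 0.080 mL
glycerol: 33.1 g/L × 0.087 L = 2.880 g
Tris-HCl: dilute stock: 83.1 mM × 87 mL ÷ 2000 mM = 3.615 mL

carbenicillin 0.296 mL; glucose 3.173 mL; chloramphenicol 0.161 mL; streptomycin 0.144 mL; gentamicin 0.080 mL; glycerol 2.880 g; Tris-HCl 3.615 mL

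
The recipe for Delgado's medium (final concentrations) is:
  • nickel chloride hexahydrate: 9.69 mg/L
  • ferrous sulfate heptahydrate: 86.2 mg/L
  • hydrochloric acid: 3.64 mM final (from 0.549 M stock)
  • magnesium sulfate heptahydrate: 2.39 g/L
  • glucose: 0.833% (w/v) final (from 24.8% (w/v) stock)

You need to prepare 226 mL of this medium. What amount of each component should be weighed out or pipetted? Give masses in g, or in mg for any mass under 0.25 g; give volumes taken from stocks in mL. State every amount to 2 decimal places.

nickel chloride hexahydrate 2.19 mg; ferrous sulfate heptahydrate 19.48 mg; hydrochloric acid 1.50 mL; magnesium sulfate heptahydrate 0.54 g; glucose 7.59 mL

Scale factor relative to 1 L: 0.226.
nickel chloride hexahydrate: 9.69 mg/L × 0.226 L = 2.19 mg
ferrous sulfate heptahydrate: 86.2 mg/L × 0.226 L = 19.48 mg
hydrochloric acid: C1V1 = C2V2 → 3.64 mM × 226 mL ÷ 549 mM = 1.50 mL
magnesium sulfate heptahydrate: 2.39 g/L × 0.226 L = 0.54 g
glucose: dilute stock: 0.833% ÷ 24.8% × 226 mL = 7.59 mL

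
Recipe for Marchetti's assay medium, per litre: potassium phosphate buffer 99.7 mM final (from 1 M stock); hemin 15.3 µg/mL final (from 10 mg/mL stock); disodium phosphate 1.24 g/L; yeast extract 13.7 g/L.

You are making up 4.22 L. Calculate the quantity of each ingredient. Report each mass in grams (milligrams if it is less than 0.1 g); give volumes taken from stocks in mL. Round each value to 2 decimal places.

potassium phosphate buffer 420.73 mL; hemin 6.46 mL; disodium phosphate 5.23 g; yeast extract 57.81 g

Working volume: 4.22 L.
potassium phosphate buffer: dilute stock: 99.7 mM × 4220 mL ÷ 1000 mM = 420.73 mL
hemin: C1V1 = C2V2 → 15.3 µg/mL × 4220 mL ÷ 10000 µg/mL = 6.46 mL
disodium phosphate: 1.24 g/L × 4.22 L = 5.23 g
yeast extract: 13.7 g/L × 4.22 L = 57.81 g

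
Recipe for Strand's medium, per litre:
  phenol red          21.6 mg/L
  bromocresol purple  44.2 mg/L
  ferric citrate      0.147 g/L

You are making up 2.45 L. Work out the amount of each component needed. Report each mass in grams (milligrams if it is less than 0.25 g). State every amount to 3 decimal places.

Scale factor relative to 1 L: 2.45.
phenol red: 21.6 mg/L × 2.45 L = 52.920 mg
bromocresol purple: 44.2 mg/L × 2.45 L = 108.290 mg
ferric citrate: 0.147 g/L × 2.45 L = 0.360 g

phenol red 52.920 mg; bromocresol purple 108.290 mg; ferric citrate 0.360 g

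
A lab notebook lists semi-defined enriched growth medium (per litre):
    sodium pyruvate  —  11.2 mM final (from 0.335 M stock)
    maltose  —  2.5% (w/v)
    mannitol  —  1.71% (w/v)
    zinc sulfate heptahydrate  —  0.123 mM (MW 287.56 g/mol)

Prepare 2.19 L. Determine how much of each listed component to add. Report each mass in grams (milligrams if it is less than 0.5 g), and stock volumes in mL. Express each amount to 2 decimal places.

Working volume: 2.19 L.
sodium pyruvate: V = C2·V2/C1 = 11.2 mM × 2190 mL ÷ 335 mM = 73.22 mL
maltose: 2.5% w/v = 25 g/L → 25 × 2.19 L = 54.75 g
mannitol: 1.71 g per 100 mL × 2190 mL ÷ 100 = 37.45 g
zinc sulfate heptahydrate: 0.123 mmol/L × 287.56 mg/mmol × 2.19 L = 77.46 mg

sodium pyruvate 73.22 mL; maltose 54.75 g; mannitol 37.45 g; zinc sulfate heptahydrate 77.46 mg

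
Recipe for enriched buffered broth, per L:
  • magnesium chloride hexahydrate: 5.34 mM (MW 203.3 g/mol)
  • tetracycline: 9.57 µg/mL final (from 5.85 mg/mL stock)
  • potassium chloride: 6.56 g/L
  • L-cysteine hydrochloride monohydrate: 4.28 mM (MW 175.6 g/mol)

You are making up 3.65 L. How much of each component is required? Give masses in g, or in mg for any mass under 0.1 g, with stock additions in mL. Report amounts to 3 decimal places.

magnesium chloride hexahydrate 3.963 g; tetracycline 5.971 mL; potassium chloride 23.944 g; L-cysteine hydrochloride monohydrate 2.743 g

Working volume: 3.65 L.
magnesium chloride hexahydrate: 5.34 mmol/L × 203.3 g/mol × 3.65 L ÷ 1000 = 3.963 g
tetracycline: C1V1 = C2V2 → 9.57 µg/mL × 3650 mL ÷ 5850 µg/mL = 5.971 mL
potassium chloride: 6.56 g/L × 3.65 L = 23.944 g
L-cysteine hydrochloride monohydrate: 4.28 mmol/L × 175.6 g/mol × 3.65 L ÷ 1000 = 2.743 g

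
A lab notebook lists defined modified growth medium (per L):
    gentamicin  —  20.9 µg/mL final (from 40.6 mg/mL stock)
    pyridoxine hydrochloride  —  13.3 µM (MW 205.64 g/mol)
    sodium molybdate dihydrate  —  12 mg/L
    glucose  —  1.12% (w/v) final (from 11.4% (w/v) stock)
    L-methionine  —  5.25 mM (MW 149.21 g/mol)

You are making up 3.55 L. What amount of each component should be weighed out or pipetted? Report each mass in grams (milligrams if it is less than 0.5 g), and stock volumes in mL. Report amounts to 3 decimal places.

gentamicin 1.827 mL; pyridoxine hydrochloride 9.709 mg; sodium molybdate dihydrate 42.600 mg; glucose 348.772 mL; L-methionine 2.781 g

Scale factor relative to 1 L: 3.55.
gentamicin: V = C2·V2/C1 = 20.9 µg/mL × 3550 mL ÷ 40600 µg/mL = 1.827 mL
pyridoxine hydrochloride: 13.3 µmol/L × 205.64 g/mol × 3.55 L ÷ 1000 = 9.709 mg
sodium molybdate dihydrate: 12 mg/L × 3.55 L = 42.600 mg
glucose: C1V1 = C2V2 → 1.12% ÷ 11.4% × 3550 mL = 348.772 mL
L-methionine: 5.25 mmol/L × 149.21 g/mol × 3.55 L ÷ 1000 = 2.781 g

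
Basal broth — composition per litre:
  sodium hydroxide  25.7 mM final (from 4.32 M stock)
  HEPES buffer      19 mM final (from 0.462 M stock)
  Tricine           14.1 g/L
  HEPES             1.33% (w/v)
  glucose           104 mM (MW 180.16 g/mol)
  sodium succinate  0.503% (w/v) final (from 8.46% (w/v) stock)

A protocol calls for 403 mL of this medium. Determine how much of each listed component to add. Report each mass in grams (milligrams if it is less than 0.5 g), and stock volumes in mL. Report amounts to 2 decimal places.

sodium hydroxide 2.40 mL; HEPES buffer 16.57 mL; Tricine 5.68 g; HEPES 5.36 g; glucose 7.55 g; sodium succinate 23.96 mL

Scale factor relative to 1 L: 0.403.
sodium hydroxide: C1V1 = C2V2 → 25.7 mM × 403 mL ÷ 4320 mM = 2.40 mL
HEPES buffer: dilute stock: 19 mM × 403 mL ÷ 462 mM = 16.57 mL
Tricine: 14.1 g/L × 0.403 L = 5.68 g
HEPES: 1.33% w/v = 13.3 g/L → 13.3 × 0.403 L = 5.36 g
glucose: 104 mmol/L × 180.16 g/mol × 0.403 L ÷ 1000 = 7.55 g
sodium succinate: dilute stock: 0.503% ÷ 8.46% × 403 mL = 23.96 mL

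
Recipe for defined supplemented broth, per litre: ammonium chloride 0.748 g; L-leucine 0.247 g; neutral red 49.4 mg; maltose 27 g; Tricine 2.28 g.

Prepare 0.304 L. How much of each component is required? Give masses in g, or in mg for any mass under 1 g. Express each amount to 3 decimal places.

ammonium chloride 227.392 mg; L-leucine 75.088 mg; neutral red 15.018 mg; maltose 8.208 g; Tricine 693.120 mg

Scale factor = 304 mL / 1000 mL = 0.304.
ammonium chloride: 0.748 g × (304 mL / 1000 mL) = 0.227392 g = 227.392 mg
L-leucine: 0.247 g × (304 mL / 1000 mL) = 0.075088 g = 75.088 mg
neutral red: 49.4 mg × (304 mL / 1000 mL) = 15.018 mg
maltose: 27 g × (304 mL / 1000 mL) = 8.208 g
Tricine: 2.28 g × (304 mL / 1000 mL) = 0.69312 g = 693.120 mg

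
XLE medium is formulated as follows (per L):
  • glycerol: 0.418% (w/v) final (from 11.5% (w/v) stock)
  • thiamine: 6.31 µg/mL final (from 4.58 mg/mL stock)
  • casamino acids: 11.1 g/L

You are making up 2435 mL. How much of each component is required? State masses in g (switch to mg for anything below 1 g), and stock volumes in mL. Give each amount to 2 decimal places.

glycerol 88.51 mL; thiamine 3.35 mL; casamino acids 27.03 g

Target volume = 2435 mL = 2.435 L.
glycerol: C1V1 = C2V2 → 0.418% ÷ 11.5% × 2435 mL = 88.51 mL
thiamine: dilute stock: 6.31 µg/mL × 2435 mL ÷ 4580 µg/mL = 3.35 mL
casamino acids: 11.1 g/L × 2.435 L = 27.03 g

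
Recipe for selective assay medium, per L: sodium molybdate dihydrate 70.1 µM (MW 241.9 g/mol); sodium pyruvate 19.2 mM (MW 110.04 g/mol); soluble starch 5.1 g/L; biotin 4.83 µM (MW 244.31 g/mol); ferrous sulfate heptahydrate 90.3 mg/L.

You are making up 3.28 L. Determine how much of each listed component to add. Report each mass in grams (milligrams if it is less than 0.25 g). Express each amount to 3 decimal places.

Scale factor relative to 1 L: 3.28.
sodium molybdate dihydrate: 70.1 µmol/L × 241.9 g/mol × 3.28 L ÷ 1000 = 55.620 mg
sodium pyruvate: 19.2 mmol/L × 110.04 g/mol × 3.28 L ÷ 1000 = 6.930 g
soluble starch: 5.1 g/L × 3.28 L = 16.728 g
biotin: 4.83 µmol/L × 244.31 g/mol × 3.28 L ÷ 1000 = 3.870 mg
ferrous sulfate heptahydrate: 90.3 mg/L × 3.28 L = 296.184 mg = 0.296 g

sodium molybdate dihydrate 55.620 mg; sodium pyruvate 6.930 g; soluble starch 16.728 g; biotin 3.870 mg; ferrous sulfate heptahydrate 0.296 g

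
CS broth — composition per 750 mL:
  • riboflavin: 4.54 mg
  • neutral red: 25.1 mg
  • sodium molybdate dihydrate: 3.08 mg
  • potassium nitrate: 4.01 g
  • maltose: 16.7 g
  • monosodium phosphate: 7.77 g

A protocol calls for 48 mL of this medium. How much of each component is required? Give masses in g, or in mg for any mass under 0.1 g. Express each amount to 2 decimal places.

Scale factor = 48 mL / 750 mL = 0.064.
riboflavin: 4.54 mg × (48 mL / 750 mL) = 0.29 mg
neutral red: 25.1 mg × (48 mL / 750 mL) = 1.61 mg
sodium molybdate dihydrate: 3.08 mg × (48 mL / 750 mL) = 0.20 mg
potassium nitrate: 4.01 g × (48 mL / 750 mL) = 0.26 g
maltose: 16.7 g × (48 mL / 750 mL) = 1.07 g
monosodium phosphate: 7.77 g × (48 mL / 750 mL) = 0.50 g

riboflavin 0.29 mg; neutral red 1.61 mg; sodium molybdate dihydrate 0.20 mg; potassium nitrate 0.26 g; maltose 1.07 g; monosodium phosphate 0.50 g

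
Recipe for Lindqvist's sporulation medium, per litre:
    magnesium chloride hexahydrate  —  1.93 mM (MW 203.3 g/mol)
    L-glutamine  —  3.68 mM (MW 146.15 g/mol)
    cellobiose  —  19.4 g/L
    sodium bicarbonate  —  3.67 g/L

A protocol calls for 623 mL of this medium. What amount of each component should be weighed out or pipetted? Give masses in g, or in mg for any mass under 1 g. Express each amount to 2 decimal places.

Scale factor relative to 1 L: 0.623.
magnesium chloride hexahydrate: 1.93 mmol/L × 203.3 mg/mmol × 0.623 L = 244.45 mg
L-glutamine: 3.68 mmol/L × 146.15 mg/mmol × 0.623 L = 335.07 mg
cellobiose: 19.4 g/L × 0.623 L = 12.09 g
sodium bicarbonate: 3.67 g/L × 0.623 L = 2.29 g

magnesium chloride hexahydrate 244.45 mg; L-glutamine 335.07 mg; cellobiose 12.09 g; sodium bicarbonate 2.29 g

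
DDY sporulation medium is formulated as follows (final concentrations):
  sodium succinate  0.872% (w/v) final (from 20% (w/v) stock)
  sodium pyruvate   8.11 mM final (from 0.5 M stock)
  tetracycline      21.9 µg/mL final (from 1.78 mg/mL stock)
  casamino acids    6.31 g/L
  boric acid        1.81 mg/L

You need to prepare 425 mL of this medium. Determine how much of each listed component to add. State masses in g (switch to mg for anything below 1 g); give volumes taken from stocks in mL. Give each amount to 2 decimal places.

Target volume = 425 mL = 0.425 L.
sodium succinate: V = C2·V2/C1 = 0.872% ÷ 20% × 425 mL = 18.53 mL
sodium pyruvate: C1V1 = C2V2 → 8.11 mM × 425 mL ÷ 500 mM = 6.89 mL
tetracycline: dilute stock: 21.9 µg/mL × 425 mL ÷ 1780 µg/mL = 5.23 mL
casamino acids: 6.31 g/L × 0.425 L = 2.68 g
boric acid: 1.81 mg/L × 0.425 L = 0.77 mg

sodium succinate 18.53 mL; sodium pyruvate 6.89 mL; tetracycline 5.23 mL; casamino acids 2.68 g; boric acid 0.77 mg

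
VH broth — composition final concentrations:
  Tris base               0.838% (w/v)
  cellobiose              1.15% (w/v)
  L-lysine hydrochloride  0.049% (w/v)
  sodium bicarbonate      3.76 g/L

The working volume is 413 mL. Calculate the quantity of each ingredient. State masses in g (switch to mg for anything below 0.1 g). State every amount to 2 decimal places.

Working volume: 413 mL = 0.413 L.
Tris base: 0.838% w/v = 8.38 g/L → 8.38 × 0.413 L = 3.46 g
cellobiose: 1.15 g per 100 mL × 413 mL ÷ 100 = 4.75 g
L-lysine hydrochloride: 0.049% w/v = 0.49 g/L → 0.49 × 0.413 L = 0.20 g
sodium bicarbonate: 3.76 g/L × 0.413 L = 1.55 g

Tris base 3.46 g; cellobiose 4.75 g; L-lysine hydrochloride 0.20 g; sodium bicarbonate 1.55 g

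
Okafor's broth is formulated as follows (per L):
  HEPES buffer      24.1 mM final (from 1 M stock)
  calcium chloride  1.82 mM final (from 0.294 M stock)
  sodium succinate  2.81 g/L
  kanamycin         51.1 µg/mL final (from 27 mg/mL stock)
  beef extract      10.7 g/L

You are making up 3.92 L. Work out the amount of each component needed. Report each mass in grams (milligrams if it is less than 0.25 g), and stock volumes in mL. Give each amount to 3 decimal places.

HEPES buffer 94.472 mL; calcium chloride 24.267 mL; sodium succinate 11.015 g; kanamycin 7.419 mL; beef extract 41.944 g

Scale factor relative to 1 L: 3.92.
HEPES buffer: V = C2·V2/C1 = 24.1 mM × 3920 mL ÷ 1000 mM = 94.472 mL
calcium chloride: dilute stock: 1.82 mM × 3920 mL ÷ 294 mM = 24.267 mL
sodium succinate: 2.81 g/L × 3.92 L = 11.015 g
kanamycin: dilute stock: 51.1 µg/mL × 3920 mL ÷ 27000 µg/mL = 7.419 mL
beef extract: 10.7 g/L × 3.92 L = 41.944 g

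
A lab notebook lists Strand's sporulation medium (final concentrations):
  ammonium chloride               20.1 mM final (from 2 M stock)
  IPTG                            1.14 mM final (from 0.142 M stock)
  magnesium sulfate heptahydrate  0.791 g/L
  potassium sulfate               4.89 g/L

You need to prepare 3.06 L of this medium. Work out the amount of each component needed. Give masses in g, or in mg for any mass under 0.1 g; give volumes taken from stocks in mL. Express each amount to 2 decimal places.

Working volume: 3.06 L.
ammonium chloride: C1V1 = C2V2 → 20.1 mM × 3060 mL ÷ 2000 mM = 30.75 mL
IPTG: C1V1 = C2V2 → 1.14 mM × 3060 mL ÷ 142 mM = 24.57 mL
magnesium sulfate heptahydrate: 0.791 g/L × 3.06 L = 2.42 g
potassium sulfate: 4.89 g/L × 3.06 L = 14.96 g

ammonium chloride 30.75 mL; IPTG 24.57 mL; magnesium sulfate heptahydrate 2.42 g; potassium sulfate 14.96 g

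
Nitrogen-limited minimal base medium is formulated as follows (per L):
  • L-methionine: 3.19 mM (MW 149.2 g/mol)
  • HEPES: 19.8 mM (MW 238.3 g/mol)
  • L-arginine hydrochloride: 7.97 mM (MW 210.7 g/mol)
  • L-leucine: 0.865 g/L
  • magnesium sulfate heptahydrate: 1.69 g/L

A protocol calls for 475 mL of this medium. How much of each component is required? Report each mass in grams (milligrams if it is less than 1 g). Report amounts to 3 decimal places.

L-methionine 226.075 mg; HEPES 2.241 g; L-arginine hydrochloride 797.658 mg; L-leucine 410.875 mg; magnesium sulfate heptahydrate 802.750 mg

Scale factor relative to 1 L: 0.475.
L-methionine: 3.19 mmol/L × 149.2 mg/mmol × 0.475 L = 226.075 mg
HEPES: 19.8 mmol/L × 238.3 g/mol × 0.475 L ÷ 1000 = 2.241 g
L-arginine hydrochloride: 7.97 mmol/L × 210.7 mg/mmol × 0.475 L = 797.658 mg
L-leucine: 0.865 g/L × 0.475 L = 0.410875 g = 410.875 mg
magnesium sulfate heptahydrate: 1.69 g/L × 0.475 L = 0.80275 g = 802.750 mg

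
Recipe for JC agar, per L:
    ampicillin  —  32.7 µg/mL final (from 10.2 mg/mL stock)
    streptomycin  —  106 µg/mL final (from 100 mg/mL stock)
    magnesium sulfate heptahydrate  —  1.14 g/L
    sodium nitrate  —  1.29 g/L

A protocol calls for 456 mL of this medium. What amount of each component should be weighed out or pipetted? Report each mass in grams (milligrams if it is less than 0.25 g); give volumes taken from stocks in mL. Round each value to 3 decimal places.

Target volume = 456 mL = 0.456 L.
ampicillin: dilute stock: 32.7 µg/mL × 456 mL ÷ 10200 µg/mL = 1.462 mL
streptomycin: V = C2·V2/C1 = 106 µg/mL × 456 mL ÷ 100000 µg/mL = 0.483 mL
magnesium sulfate heptahydrate: 1.14 g/L × 0.456 L = 0.520 g
sodium nitrate: 1.29 g/L × 0.456 L = 0.588 g

ampicillin 1.462 mL; streptomycin 0.483 mL; magnesium sulfate heptahydrate 0.520 g; sodium nitrate 0.588 g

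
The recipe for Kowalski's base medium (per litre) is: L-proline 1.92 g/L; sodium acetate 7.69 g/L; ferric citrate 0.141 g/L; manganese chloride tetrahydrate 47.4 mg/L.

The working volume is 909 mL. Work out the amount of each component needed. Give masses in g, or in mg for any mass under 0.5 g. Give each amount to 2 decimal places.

L-proline 1.75 g; sodium acetate 6.99 g; ferric citrate 128.17 mg; manganese chloride tetrahydrate 43.09 mg

Working volume: 909 mL = 0.909 L.
L-proline: 1.92 g/L × 0.909 L = 1.75 g
sodium acetate: 7.69 g/L × 0.909 L = 6.99 g
ferric citrate: 0.141 g/L × 0.909 L = 0.128169 g = 128.17 mg
manganese chloride tetrahydrate: 47.4 mg/L × 0.909 L = 43.09 mg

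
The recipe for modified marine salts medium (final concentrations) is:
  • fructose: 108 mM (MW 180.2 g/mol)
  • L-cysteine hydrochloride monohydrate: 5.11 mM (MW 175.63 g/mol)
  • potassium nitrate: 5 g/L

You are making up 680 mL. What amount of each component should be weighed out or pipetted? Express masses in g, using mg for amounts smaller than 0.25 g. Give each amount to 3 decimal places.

fructose 13.234 g; L-cysteine hydrochloride monohydrate 0.610 g; potassium nitrate 3.400 g

Target volume = 680 mL = 0.68 L.
fructose: 108 mmol/L × 180.2 g/mol × 0.68 L ÷ 1000 = 13.234 g
L-cysteine hydrochloride monohydrate: 5.11 mmol/L × 175.63 g/mol × 0.68 L ÷ 1000 = 0.610 g
potassium nitrate: 5 g/L × 0.68 L = 3.400 g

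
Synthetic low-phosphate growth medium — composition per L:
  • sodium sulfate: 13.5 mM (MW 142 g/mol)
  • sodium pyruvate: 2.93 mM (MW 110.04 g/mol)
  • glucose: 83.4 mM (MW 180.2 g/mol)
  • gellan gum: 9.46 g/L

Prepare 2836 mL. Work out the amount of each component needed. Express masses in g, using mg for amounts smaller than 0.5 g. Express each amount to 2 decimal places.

Target volume = 2836 mL = 2.836 L.
sodium sulfate: 13.5 mmol/L × 142 g/mol × 2.836 L ÷ 1000 = 5.44 g
sodium pyruvate: 2.93 mmol/L × 110.04 g/mol × 2.836 L ÷ 1000 = 0.91 g
glucose: 83.4 mmol/L × 180.2 g/mol × 2.836 L ÷ 1000 = 42.62 g
gellan gum: 9.46 g/L × 2.836 L = 26.83 g

sodium sulfate 5.44 g; sodium pyruvate 0.91 g; glucose 42.62 g; gellan gum 26.83 g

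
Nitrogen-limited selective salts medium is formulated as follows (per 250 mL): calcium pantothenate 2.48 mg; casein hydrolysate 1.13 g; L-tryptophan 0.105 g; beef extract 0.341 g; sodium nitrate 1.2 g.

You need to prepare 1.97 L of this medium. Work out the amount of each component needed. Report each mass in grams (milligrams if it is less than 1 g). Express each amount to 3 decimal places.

Scale factor = 1970 mL / 250 mL = 7.88.
calcium pantothenate: 2.48 mg × (1970 mL / 250 mL) = 19.542 mg
casein hydrolysate: 1.13 g × (1970 mL / 250 mL) = 8.904 g
L-tryptophan: 0.105 g × (1970 mL / 250 mL) = 0.8274 g = 827.400 mg
beef extract: 0.341 g × (1970 mL / 250 mL) = 2.687 g
sodium nitrate: 1.2 g × (1970 mL / 250 mL) = 9.456 g

calcium pantothenate 19.542 mg; casein hydrolysate 8.904 g; L-tryptophan 827.400 mg; beef extract 2.687 g; sodium nitrate 9.456 g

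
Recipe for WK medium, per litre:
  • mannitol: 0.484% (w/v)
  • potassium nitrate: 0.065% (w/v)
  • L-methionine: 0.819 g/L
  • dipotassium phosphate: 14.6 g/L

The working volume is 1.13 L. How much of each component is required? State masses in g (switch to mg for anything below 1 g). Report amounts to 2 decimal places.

mannitol 5.47 g; potassium nitrate 734.50 mg; L-methionine 925.47 mg; dipotassium phosphate 16.50 g

Scale factor relative to 1 L: 1.13.
mannitol: 0.484% w/v = 4.84 g/L → 4.84 × 1.13 L = 5.47 g
potassium nitrate: 0.065 g per 100 mL × 1130 mL ÷ 100 = 0.7345 g = 734.50 mg
L-methionine: 0.819 g/L × 1.13 L = 0.92547 g = 925.47 mg
dipotassium phosphate: 14.6 g/L × 1.13 L = 16.50 g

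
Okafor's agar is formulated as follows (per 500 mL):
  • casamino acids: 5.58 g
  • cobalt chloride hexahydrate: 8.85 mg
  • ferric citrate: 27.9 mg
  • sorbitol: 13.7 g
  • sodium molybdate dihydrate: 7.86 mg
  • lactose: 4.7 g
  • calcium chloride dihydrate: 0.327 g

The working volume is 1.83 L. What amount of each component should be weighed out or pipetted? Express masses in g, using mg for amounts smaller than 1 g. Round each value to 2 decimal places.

casamino acids 20.42 g; cobalt chloride hexahydrate 32.39 mg; ferric citrate 102.11 mg; sorbitol 50.14 g; sodium molybdate dihydrate 28.77 mg; lactose 17.20 g; calcium chloride dihydrate 1.20 g

Ratio of target to recipe volume: 1830 / 500 = 3.66.
casamino acids: 5.58 g × (1830 mL / 500 mL) = 20.42 g
cobalt chloride hexahydrate: 8.85 mg × (1830 mL / 500 mL) = 32.39 mg
ferric citrate: 27.9 mg × (1830 mL / 500 mL) = 102.11 mg
sorbitol: 13.7 g × (1830 mL / 500 mL) = 50.14 g
sodium molybdate dihydrate: 7.86 mg × (1830 mL / 500 mL) = 28.77 mg
lactose: 4.7 g × (1830 mL / 500 mL) = 17.20 g
calcium chloride dihydrate: 0.327 g × (1830 mL / 500 mL) = 1.20 g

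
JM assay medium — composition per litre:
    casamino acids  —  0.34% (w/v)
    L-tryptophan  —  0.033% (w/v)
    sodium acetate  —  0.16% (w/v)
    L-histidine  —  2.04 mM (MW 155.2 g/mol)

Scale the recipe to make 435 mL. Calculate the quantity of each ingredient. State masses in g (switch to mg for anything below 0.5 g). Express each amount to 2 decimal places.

casamino acids 1.48 g; L-tryptophan 143.55 mg; sodium acetate 0.70 g; L-histidine 137.72 mg

Working volume: 435 mL = 0.435 L.
casamino acids: 0.34 g per 100 mL × 435 mL ÷ 100 = 1.48 g
L-tryptophan: 0.033 g per 100 mL × 435 mL ÷ 100 = 0.14355 g = 143.55 mg
sodium acetate: 0.16% w/v = 1.6 g/L → 1.6 × 0.435 L = 0.70 g
L-histidine: 2.04 mmol/L × 155.2 mg/mmol × 0.435 L = 137.72 mg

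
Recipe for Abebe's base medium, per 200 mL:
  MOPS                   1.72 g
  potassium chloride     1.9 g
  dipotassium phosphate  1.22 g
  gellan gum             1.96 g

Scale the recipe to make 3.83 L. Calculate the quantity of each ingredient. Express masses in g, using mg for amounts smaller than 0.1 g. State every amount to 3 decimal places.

Ratio of target to recipe volume: 3830 / 200 = 19.15.
MOPS: 1.72 g × (3830 mL / 200 mL) = 32.938 g
potassium chloride: 1.9 g × (3830 mL / 200 mL) = 36.385 g
dipotassium phosphate: 1.22 g × (3830 mL / 200 mL) = 23.363 g
gellan gum: 1.96 g × (3830 mL / 200 mL) = 37.534 g

MOPS 32.938 g; potassium chloride 36.385 g; dipotassium phosphate 23.363 g; gellan gum 37.534 g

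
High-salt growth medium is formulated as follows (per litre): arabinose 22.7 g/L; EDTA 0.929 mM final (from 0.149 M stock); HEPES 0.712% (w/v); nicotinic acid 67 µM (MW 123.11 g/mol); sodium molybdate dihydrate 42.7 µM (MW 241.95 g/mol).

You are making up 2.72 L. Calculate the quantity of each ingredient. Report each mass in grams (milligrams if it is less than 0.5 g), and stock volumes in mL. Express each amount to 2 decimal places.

Scale factor relative to 1 L: 2.72.
arabinose: 22.7 g/L × 2.72 L = 61.74 g
EDTA: C1V1 = C2V2 → 0.929 mM × 2720 mL ÷ 149 mM = 16.96 mL
HEPES: 0.712% w/v = 7.12 g/L → 7.12 × 2.72 L = 19.37 g
nicotinic acid: 67 µmol/L × 123.11 g/mol × 2.72 L ÷ 1000 = 22.44 mg
sodium molybdate dihydrate: 42.7 µmol/L × 241.95 g/mol × 2.72 L ÷ 1000 = 28.10 mg

arabinose 61.74 g; EDTA 16.96 mL; HEPES 19.37 g; nicotinic acid 22.44 mg; sodium molybdate dihydrate 28.10 mg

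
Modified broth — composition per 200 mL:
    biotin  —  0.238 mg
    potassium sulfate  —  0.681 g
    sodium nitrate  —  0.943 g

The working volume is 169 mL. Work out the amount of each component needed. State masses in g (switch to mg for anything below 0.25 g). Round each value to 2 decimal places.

biotin 0.20 mg; potassium sulfate 0.58 g; sodium nitrate 0.80 g

Scale factor = 169 mL / 200 mL = 0.845.
biotin: 0.238 mg × (169 mL / 200 mL) = 0.20 mg
potassium sulfate: 0.681 g × (169 mL / 200 mL) = 0.58 g
sodium nitrate: 0.943 g × (169 mL / 200 mL) = 0.80 g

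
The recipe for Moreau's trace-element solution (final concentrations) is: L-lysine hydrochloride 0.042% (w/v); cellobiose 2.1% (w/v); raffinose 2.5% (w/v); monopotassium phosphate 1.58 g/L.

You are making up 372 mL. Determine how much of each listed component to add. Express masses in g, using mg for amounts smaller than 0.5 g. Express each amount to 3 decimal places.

Scale factor relative to 1 L: 0.372.
L-lysine hydrochloride: 0.042 g per 100 mL × 372 mL ÷ 100 = 0.15624 g = 156.240 mg
cellobiose: 2.1% w/v = 21 g/L → 21 × 0.372 L = 7.812 g
raffinose: 2.5 g per 100 mL × 372 mL ÷ 100 = 9.300 g
monopotassium phosphate: 1.58 g/L × 0.372 L = 0.588 g

L-lysine hydrochloride 156.240 mg; cellobiose 7.812 g; raffinose 9.300 g; monopotassium phosphate 0.588 g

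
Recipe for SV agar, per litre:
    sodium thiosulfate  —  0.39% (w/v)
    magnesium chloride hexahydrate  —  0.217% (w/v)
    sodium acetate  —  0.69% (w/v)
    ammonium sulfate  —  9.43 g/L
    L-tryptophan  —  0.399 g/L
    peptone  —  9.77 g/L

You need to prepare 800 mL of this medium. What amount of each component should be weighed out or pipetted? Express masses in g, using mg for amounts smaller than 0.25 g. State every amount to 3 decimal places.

sodium thiosulfate 3.120 g; magnesium chloride hexahydrate 1.736 g; sodium acetate 5.520 g; ammonium sulfate 7.544 g; L-tryptophan 0.319 g; peptone 7.816 g

Target volume = 800 mL = 0.8 L.
sodium thiosulfate: 0.39 g per 100 mL × 800 mL ÷ 100 = 3.120 g
magnesium chloride hexahydrate: 0.217 g per 100 mL × 800 mL ÷ 100 = 1.736 g
sodium acetate: 0.69 g per 100 mL × 800 mL ÷ 100 = 5.520 g
ammonium sulfate: 9.43 g/L × 0.8 L = 7.544 g
L-tryptophan: 0.399 g/L × 0.8 L = 0.319 g
peptone: 9.77 g/L × 0.8 L = 7.816 g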